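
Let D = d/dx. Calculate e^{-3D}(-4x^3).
- 4 x^{3} + 36 x^{2} - 108 x + 108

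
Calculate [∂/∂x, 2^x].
2^{x} \log{\left(2 \right)}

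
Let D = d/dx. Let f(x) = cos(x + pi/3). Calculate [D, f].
- \sin{\left(x + \frac{\pi}{3} \right)}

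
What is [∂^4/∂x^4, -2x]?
-8\frac{d^{3}}{dx^{3}}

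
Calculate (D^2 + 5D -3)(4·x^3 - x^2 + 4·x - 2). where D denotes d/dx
- 12 x^{3} + 63 x^{2} + 2 x + 24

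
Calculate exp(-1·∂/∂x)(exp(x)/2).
\frac{e^{x - 1}}{2}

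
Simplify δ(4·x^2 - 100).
\frac{\delta(x - 5) + \delta(x + 5)}{40}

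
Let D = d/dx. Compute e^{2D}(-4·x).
- 4 x - 8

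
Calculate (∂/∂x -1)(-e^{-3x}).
4 e^{- 3 x}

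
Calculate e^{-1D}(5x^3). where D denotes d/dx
5 x^{3} - 15 x^{2} + 15 x - 5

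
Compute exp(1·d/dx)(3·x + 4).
3 x + 7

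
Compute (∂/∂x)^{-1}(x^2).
\frac{x^{3}}{3}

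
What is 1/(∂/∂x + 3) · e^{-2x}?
e^{- 2 x}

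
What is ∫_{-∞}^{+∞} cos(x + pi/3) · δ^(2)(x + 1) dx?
- \sin{\left(\frac{\pi}{6} + 1 \right)}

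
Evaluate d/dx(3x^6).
18 x^{5}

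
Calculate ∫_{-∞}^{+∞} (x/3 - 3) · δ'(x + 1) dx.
- \frac{1}{3}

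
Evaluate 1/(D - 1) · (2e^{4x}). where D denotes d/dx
\frac{2 e^{4 x}}{3}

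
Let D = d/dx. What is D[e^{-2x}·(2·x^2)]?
4 x \left(1 - x\right) e^{- 2 x}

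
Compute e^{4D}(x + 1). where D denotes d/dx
x + 5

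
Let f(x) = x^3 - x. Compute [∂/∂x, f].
3 x^{2} - 1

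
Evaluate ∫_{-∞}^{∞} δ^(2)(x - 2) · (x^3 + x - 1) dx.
12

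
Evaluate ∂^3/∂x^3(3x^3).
18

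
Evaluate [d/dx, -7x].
-7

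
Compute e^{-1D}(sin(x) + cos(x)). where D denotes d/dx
\sqrt{2} \cos{\left(- x + \frac{\pi}{4} + 1 \right)}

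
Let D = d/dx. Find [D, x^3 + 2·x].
3 x^{2} + 2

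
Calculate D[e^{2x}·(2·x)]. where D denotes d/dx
\left(4 x + 2\right) e^{2 x}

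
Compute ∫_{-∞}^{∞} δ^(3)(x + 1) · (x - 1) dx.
0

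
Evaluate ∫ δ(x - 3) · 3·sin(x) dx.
3 \sin{\left(3 \right)}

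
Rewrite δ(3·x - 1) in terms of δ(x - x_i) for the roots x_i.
\frac{\delta(x - 1/3)}{3}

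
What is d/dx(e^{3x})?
3 e^{3 x}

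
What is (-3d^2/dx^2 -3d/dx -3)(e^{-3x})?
- 21 e^{- 3 x}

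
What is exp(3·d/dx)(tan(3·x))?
\tan{\left(3 x + 9 \right)}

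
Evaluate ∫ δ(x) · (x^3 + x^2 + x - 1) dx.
-1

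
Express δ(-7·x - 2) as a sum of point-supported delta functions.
\frac{\delta(x + 2/7)}{7}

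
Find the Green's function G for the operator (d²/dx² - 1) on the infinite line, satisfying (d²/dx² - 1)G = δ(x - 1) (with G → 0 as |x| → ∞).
-\frac{e^{-|x - 1|}}{2}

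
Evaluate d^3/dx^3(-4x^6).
- 480 x^{3}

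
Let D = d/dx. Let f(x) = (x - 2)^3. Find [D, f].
3 \left(x - 2\right)^{2}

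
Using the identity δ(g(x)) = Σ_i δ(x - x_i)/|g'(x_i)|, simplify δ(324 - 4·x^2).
\frac{\delta(x - 9) + \delta(x + 9)}{72}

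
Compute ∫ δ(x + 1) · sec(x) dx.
\sec{\left(1 \right)}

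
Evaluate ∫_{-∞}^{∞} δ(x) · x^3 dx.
0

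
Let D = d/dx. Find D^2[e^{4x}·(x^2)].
\left(16 x^{2} + 16 x + 2\right) e^{4 x}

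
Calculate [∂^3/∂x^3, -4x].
-12\frac{d^{2}}{dx^{2}}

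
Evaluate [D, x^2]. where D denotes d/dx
2 x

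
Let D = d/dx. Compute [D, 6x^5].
30 x^{4}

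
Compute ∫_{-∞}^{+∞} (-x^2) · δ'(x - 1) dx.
2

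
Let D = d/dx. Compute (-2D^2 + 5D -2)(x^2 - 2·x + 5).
- 2 x^{2} + 14 x - 24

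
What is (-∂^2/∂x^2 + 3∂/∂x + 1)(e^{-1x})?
- 3 e^{- x}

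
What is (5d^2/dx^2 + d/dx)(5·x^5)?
25 x^{3} \left(x + 20\right)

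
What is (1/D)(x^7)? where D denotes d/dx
\frac{x^{8}}{8}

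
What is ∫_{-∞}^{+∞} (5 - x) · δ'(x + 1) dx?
1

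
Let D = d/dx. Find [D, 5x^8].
40 x^{7}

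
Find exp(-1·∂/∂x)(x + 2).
x + 1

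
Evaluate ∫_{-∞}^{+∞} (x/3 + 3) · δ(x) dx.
3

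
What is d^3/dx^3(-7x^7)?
- 1470 x^{4}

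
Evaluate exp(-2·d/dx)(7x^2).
7 x^{2} - 28 x + 28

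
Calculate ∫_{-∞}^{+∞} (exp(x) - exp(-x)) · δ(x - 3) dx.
2 \sinh{\left(3 \right)}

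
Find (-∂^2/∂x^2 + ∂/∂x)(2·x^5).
10 x^{3} \left(x - 4\right)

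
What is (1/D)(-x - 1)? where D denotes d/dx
- \frac{x^{2}}{2} - x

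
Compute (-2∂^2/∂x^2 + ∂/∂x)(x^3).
3 x \left(x - 4\right)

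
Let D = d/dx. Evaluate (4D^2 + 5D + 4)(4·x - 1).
16 x + 16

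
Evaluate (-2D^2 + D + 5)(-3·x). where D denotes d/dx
- 15 x - 3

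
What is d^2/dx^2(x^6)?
30 x^{4}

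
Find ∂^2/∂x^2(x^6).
30 x^{4}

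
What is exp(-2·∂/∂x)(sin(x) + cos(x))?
\sqrt{2} \cos{\left(- x + \frac{\pi}{4} + 2 \right)}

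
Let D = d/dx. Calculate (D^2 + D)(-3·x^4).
12 x^{2} \left(- x - 3\right)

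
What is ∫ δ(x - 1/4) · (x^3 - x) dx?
- \frac{15}{64}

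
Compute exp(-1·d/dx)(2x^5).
2 x^{5} - 10 x^{4} + 20 x^{3} - 20 x^{2} + 10 x - 2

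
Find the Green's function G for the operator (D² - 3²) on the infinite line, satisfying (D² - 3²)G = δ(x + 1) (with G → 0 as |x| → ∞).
-\frac{e^{-3|x + 1|}}{6}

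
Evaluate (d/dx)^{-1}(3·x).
\frac{3 x^{2}}{2}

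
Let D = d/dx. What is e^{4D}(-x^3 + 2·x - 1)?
- x^{3} - 12 x^{2} - 46 x - 57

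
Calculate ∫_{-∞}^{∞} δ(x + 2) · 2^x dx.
\frac{1}{4}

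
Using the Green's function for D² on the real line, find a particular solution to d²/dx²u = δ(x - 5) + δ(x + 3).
\frac{|x - 5|}{2} + \frac{|x + 3|}{2}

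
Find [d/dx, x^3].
3 x^{2}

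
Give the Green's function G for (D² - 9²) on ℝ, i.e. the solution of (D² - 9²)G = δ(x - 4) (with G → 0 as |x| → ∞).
-\frac{e^{-9|x - 4|}}{18}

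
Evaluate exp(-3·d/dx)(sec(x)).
\sec{\left(x - 3 \right)}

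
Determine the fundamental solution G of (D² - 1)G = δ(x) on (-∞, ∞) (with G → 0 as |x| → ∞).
-\frac{e^{-|x|}}{2}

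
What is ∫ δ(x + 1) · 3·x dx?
-3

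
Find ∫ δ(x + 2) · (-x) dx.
2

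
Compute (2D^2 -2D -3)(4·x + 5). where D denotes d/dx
- 12 x - 23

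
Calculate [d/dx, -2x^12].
- 24 x^{11}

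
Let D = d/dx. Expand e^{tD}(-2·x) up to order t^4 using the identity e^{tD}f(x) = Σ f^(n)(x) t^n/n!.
- 2 t - 2 x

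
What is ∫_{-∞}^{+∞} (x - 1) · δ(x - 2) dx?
1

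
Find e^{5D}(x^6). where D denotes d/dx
x^{6} + 30 x^{5} + 375 x^{4} + 2500 x^{3} + 9375 x^{2} + 18750 x + 15625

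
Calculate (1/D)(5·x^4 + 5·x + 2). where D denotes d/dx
x^{5} + \frac{5 x^{2}}{2} + 2 x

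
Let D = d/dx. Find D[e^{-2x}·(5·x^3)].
x^{2} \left(15 - 10 x\right) e^{- 2 x}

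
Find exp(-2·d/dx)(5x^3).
5 x^{3} - 30 x^{2} + 60 x - 40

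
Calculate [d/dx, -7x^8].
- 56 x^{7}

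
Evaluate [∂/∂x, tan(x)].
\frac{1}{\cos^{2}{\left(x \right)}}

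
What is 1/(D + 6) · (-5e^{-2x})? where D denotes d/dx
- \frac{5 e^{- 2 x}}{4}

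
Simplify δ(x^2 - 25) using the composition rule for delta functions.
\frac{\delta(x - 5) + \delta(x + 5)}{10}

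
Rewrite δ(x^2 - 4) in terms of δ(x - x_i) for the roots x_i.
\frac{\delta(x - 2) + \delta(x + 2)}{4}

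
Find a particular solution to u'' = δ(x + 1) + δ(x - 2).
\frac{|x + 1|}{2} + \frac{|x - 2|}{2}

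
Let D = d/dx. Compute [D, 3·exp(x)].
3 e^{x}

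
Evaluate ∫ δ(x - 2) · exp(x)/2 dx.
\frac{e^{2}}{2}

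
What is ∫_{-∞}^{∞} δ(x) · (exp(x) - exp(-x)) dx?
0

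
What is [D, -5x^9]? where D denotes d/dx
- 45 x^{8}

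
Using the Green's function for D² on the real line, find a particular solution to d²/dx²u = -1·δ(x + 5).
-\frac{|x + 5|}{2}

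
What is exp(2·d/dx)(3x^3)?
3 x^{3} + 18 x^{2} + 36 x + 24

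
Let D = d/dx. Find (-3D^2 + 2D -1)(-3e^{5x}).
198 e^{5 x}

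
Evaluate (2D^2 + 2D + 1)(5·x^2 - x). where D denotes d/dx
5 x^{2} + 19 x + 18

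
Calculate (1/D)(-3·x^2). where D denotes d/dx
- x^{3}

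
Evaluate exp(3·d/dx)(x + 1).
x + 4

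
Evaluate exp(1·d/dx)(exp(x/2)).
e^{\frac{x}{2} + \frac{1}{2}}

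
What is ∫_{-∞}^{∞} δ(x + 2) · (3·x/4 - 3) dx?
- \frac{9}{2}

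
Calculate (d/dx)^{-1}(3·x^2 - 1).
x^{3} - x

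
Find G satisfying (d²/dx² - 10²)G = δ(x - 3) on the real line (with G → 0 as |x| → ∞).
-\frac{e^{-10|x - 3|}}{20}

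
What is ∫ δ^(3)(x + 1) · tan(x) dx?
- 6 \tan^{4}{\left(1 \right)} - 8 \tan^{2}{\left(1 \right)} - 2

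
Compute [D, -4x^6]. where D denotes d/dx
- 24 x^{5}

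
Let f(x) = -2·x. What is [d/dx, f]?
-2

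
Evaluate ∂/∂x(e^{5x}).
5 e^{5 x}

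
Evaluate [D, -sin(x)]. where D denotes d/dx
- \cos{\left(x \right)}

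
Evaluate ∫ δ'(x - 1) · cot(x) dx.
\frac{1}{\sin^{2}{\left(1 \right)}}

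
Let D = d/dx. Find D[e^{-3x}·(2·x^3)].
6 x^{2} \left(1 - x\right) e^{- 3 x}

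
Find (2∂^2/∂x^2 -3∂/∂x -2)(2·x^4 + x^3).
x \left(- 4 x^{3} - 26 x^{2} + 39 x + 12\right)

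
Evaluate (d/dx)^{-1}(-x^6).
- \frac{x^{7}}{7}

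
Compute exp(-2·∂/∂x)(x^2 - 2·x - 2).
x^{2} - 6 x + 6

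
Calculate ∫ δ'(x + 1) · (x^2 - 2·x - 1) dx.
4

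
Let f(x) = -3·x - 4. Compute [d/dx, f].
-3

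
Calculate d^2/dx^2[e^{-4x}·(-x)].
8 \left(1 - 2 x\right) e^{- 4 x}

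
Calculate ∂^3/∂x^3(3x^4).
72 x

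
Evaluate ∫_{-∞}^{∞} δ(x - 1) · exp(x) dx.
e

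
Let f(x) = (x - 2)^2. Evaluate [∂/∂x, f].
2 x - 4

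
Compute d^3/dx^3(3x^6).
360 x^{3}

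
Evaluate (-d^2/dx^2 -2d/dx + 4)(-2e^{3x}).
22 e^{3 x}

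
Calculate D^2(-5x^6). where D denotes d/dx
- 150 x^{4}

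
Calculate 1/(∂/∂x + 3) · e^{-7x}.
- \frac{e^{- 7 x}}{4}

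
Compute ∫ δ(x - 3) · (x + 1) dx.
4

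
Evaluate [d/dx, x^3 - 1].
3 x^{2}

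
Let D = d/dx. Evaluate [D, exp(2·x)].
2 e^{2 x}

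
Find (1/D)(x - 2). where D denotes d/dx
\frac{x^{2}}{2} - 2 x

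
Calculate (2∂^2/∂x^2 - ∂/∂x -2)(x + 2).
- 2 x - 5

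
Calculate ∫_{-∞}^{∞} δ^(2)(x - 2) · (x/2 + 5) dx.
0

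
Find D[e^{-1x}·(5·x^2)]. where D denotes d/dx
5 x \left(2 - x\right) e^{- x}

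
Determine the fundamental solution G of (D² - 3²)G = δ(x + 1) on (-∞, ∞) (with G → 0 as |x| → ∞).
-\frac{e^{-3|x + 1|}}{6}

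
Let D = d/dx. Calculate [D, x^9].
9 x^{8}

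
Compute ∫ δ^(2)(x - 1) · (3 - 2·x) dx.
0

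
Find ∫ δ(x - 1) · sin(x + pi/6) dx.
\sin{\left(\frac{\pi}{6} + 1 \right)}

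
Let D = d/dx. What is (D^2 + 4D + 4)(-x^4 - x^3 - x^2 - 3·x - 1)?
- 4 x^{4} - 20 x^{3} - 28 x^{2} - 26 x - 18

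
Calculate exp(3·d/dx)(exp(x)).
e^{x + 3}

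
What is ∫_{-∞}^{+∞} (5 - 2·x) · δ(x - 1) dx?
3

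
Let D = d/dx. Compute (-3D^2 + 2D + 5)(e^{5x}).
- 60 e^{5 x}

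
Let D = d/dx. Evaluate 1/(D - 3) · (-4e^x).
2 e^{x}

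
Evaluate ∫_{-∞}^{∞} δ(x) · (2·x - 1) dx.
-1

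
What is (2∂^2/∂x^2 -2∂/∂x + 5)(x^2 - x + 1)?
5 x^{2} - 9 x + 11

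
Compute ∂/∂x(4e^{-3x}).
- 12 e^{- 3 x}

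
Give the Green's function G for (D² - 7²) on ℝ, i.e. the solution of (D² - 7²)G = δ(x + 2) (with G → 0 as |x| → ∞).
-\frac{e^{-7|x + 2|}}{14}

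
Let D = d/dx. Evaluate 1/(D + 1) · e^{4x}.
\frac{e^{4 x}}{5}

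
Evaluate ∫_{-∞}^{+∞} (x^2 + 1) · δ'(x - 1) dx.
-2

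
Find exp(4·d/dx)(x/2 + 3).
\frac{x}{2} + 5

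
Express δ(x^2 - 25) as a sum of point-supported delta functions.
\frac{\delta(x + 5) + \delta(x - 5)}{10}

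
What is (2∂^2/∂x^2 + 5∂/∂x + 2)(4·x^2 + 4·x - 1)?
8 x^{2} + 48 x + 34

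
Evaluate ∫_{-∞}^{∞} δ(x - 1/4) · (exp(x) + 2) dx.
e^{\frac{1}{4}} + 2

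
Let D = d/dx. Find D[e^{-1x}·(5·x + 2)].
\left(3 - 5 x\right) e^{- x}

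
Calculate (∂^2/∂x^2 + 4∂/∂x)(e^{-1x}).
- 3 e^{- x}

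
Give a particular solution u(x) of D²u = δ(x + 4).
\frac{|x + 4|}{2}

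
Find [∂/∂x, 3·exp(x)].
3 e^{x}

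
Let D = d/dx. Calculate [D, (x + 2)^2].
2 x + 4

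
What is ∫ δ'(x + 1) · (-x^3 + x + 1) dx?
2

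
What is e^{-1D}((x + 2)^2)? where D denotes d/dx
x^{2} + 2 x + 1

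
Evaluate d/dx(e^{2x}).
2 e^{2 x}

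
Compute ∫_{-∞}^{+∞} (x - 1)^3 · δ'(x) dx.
-3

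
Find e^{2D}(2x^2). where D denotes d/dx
2 x^{2} + 8 x + 8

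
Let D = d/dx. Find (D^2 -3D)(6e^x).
- 12 e^{x}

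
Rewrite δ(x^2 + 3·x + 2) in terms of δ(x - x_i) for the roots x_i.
\frac{\delta(x + 2) + \delta(x + 1)}{1}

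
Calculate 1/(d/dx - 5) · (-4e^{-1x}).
\frac{2 e^{- x}}{3}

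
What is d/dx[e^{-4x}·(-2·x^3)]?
x^{2} \left(8 x - 6\right) e^{- 4 x}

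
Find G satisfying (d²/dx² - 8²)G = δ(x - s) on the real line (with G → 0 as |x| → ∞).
-\frac{e^{-8|x-s|}}{16}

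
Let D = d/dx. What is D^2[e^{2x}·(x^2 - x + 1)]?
\left(4 x^{2} + 4 x + 2\right) e^{2 x}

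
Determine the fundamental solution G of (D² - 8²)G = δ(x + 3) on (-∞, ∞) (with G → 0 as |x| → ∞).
-\frac{e^{-8|x + 3|}}{16}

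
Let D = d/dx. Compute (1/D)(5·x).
\frac{5 x^{2}}{2}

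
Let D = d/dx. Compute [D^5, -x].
-5D^{4}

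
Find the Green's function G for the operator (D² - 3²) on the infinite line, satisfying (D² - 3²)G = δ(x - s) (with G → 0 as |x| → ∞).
-\frac{e^{-3|x-s|}}{6}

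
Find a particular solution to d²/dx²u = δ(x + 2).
\frac{|x + 2|}{2}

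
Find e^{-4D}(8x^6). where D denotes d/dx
8 x^{6} - 192 x^{5} + 1920 x^{4} - 10240 x^{3} + 30720 x^{2} - 49152 x + 32768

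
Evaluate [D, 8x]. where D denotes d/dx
8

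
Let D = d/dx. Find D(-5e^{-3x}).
15 e^{- 3 x}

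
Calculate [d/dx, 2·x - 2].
2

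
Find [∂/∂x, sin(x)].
\cos{\left(x \right)}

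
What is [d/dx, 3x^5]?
15 x^{4}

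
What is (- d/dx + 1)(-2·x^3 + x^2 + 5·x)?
- 2 x^{3} + 7 x^{2} + 3 x - 5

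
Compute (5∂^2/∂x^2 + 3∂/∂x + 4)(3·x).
12 x + 9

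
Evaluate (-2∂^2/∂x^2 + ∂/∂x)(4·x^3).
12 x \left(x - 4\right)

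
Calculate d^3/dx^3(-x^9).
- 504 x^{6}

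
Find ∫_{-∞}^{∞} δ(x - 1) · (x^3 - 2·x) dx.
-1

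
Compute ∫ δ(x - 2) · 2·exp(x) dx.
2 e^{2}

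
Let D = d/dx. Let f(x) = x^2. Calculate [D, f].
2 x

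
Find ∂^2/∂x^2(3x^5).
60 x^{3}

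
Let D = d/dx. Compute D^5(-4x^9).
- 60480 x^{4}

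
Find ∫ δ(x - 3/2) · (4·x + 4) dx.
10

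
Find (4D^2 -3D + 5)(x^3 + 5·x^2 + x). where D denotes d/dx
5 x^{3} + 16 x^{2} - x + 37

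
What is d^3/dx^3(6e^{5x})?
750 e^{5 x}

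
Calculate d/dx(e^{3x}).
3 e^{3 x}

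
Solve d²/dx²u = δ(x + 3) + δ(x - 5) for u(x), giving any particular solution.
\frac{|x + 3|}{2} + \frac{|x - 5|}{2}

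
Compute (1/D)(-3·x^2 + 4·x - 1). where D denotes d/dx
- x^{3} + 2 x^{2} - x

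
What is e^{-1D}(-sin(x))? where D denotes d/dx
- \sin{\left(x - 1 \right)}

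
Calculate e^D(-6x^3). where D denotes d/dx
- 6 x^{3} - 18 x^{2} - 18 x - 6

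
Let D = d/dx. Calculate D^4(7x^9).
21168 x^{5}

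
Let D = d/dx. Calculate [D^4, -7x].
-28D^{3}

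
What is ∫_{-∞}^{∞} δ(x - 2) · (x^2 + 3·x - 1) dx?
9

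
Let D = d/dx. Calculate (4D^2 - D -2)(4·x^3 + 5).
- 8 x^{3} - 12 x^{2} + 96 x - 10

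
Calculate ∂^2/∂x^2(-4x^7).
- 168 x^{5}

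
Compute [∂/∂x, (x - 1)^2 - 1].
2 x - 2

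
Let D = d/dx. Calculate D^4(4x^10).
20160 x^{6}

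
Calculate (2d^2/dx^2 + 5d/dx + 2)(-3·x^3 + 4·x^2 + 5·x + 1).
- 6 x^{3} - 37 x^{2} + 14 x + 43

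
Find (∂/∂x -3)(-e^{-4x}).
7 e^{- 4 x}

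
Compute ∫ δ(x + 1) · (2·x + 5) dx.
3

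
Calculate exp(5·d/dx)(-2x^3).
- 2 x^{3} - 30 x^{2} - 150 x - 250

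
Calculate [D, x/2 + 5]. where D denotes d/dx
\frac{1}{2}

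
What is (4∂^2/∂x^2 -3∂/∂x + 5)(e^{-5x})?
120 e^{- 5 x}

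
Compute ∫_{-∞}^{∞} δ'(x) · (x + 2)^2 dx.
-4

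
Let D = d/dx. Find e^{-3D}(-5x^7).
- 5 x^{7} + 105 x^{6} - 945 x^{5} + 4725 x^{4} - 14175 x^{3} + 25515 x^{2} - 25515 x + 10935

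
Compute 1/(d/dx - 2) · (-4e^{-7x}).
\frac{4 e^{- 7 x}}{9}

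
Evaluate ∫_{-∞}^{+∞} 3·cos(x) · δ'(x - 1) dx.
3 \sin{\left(1 \right)}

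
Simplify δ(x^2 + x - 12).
\frac{\delta(x - 3) + \delta(x + 4)}{7}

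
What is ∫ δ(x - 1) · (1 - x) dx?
0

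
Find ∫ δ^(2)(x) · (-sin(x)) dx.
0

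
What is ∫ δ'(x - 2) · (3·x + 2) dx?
-3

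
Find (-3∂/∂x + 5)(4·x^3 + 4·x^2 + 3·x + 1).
20 x^{3} - 16 x^{2} - 9 x - 4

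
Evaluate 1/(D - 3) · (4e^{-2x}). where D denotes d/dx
- \frac{4 e^{- 2 x}}{5}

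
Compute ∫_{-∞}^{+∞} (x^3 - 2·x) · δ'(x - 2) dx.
-10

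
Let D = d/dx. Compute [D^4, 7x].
28D^{3}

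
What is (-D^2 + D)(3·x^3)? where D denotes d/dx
9 x \left(x - 2\right)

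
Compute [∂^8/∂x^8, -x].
-8\frac{d^{7}}{dx^{7}}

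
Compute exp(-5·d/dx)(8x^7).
8 x^{7} - 280 x^{6} + 4200 x^{5} - 35000 x^{4} + 175000 x^{3} - 525000 x^{2} + 875000 x - 625000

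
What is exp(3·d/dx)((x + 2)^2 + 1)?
x^{2} + 10 x + 26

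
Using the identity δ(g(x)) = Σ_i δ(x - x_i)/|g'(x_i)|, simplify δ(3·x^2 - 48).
\frac{\delta(x - 4) + \delta(x + 4)}{24}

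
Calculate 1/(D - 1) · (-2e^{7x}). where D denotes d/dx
- \frac{e^{7 x}}{3}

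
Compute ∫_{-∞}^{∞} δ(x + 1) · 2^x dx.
\frac{1}{2}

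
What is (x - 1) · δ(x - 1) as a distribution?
0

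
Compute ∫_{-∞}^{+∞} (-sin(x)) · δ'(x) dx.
1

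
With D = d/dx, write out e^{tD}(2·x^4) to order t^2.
2 x^{2} \left(6 t^{2} + 4 t x + x^{2}\right)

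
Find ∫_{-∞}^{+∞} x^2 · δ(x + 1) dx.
1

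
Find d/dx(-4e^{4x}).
- 16 e^{4 x}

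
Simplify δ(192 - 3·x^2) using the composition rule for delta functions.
\frac{\delta(x - 8) + \delta(x + 8)}{48}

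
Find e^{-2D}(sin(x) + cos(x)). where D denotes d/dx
\sqrt{2} \cos{\left(- x + \frac{\pi}{4} + 2 \right)}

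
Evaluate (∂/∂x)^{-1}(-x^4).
- \frac{x^{5}}{5}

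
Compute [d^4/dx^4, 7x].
28\frac{d^{3}}{dx^{3}}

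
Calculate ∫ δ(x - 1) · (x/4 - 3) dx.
- \frac{11}{4}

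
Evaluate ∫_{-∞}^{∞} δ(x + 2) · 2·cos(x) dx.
2 \cos{\left(2 \right)}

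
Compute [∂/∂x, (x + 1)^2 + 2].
2 x + 2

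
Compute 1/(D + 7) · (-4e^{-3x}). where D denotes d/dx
- e^{- 3 x}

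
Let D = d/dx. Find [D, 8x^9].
72 x^{8}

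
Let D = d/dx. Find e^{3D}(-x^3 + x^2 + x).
- x^{3} - 8 x^{2} - 20 x - 15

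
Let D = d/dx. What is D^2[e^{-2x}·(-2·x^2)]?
4 \left(- 2 x^{2} + 4 x - 1\right) e^{- 2 x}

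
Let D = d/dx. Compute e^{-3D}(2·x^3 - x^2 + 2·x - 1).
2 x^{3} - 19 x^{2} + 62 x - 70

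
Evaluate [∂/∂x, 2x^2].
4 x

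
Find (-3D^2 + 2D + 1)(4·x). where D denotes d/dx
4 x + 8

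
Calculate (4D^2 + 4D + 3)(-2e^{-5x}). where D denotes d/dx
- 166 e^{- 5 x}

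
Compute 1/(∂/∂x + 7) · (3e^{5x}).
\frac{e^{5 x}}{4}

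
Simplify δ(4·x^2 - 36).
\frac{\delta(x - 3) + \delta(x + 3)}{24}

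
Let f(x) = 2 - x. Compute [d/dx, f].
-1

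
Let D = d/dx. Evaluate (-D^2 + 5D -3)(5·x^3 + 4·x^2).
- 15 x^{3} + 63 x^{2} + 10 x - 8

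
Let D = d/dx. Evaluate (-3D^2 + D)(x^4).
4 x^{2} \left(x - 9\right)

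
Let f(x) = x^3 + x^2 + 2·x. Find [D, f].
3 x^{2} + 2 x + 2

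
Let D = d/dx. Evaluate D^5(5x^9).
75600 x^{4}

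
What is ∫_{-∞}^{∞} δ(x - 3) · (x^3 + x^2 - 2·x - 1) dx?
29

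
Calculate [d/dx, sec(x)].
\tan{\left(x \right)} \sec{\left(x \right)}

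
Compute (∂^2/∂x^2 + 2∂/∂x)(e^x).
3 e^{x}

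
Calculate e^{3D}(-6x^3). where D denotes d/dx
- 6 x^{3} - 54 x^{2} - 162 x - 162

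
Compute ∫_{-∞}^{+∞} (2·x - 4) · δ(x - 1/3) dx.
- \frac{10}{3}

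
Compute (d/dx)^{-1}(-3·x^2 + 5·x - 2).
- x^{3} + \frac{5 x^{2}}{2} - 2 x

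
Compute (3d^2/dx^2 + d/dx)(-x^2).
- 2 x - 6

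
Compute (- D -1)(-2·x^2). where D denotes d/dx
2 x \left(x + 2\right)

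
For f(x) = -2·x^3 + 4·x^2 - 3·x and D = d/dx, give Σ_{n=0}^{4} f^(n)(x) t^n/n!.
- 2 t^{3} - t^{2} \left(6 x - 4\right) - t \left(6 x^{2} - 8 x + 3\right) - 2 x^{3} + 4 x^{2} - 3 x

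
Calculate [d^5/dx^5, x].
5\frac{d^{4}}{dx^{4}}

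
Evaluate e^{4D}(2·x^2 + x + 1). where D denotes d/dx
2 x^{2} + 17 x + 37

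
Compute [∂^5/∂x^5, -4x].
-20\frac{d^{4}}{dx^{4}}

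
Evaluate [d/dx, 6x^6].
36 x^{5}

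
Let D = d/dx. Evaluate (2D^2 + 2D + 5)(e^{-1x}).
5 e^{- x}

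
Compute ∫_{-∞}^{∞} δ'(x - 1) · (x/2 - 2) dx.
- \frac{1}{2}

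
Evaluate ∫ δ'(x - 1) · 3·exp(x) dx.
- 3 e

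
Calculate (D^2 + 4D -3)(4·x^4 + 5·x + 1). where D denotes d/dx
- 12 x^{4} + 64 x^{3} + 48 x^{2} - 15 x + 17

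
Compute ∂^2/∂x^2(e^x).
e^{x}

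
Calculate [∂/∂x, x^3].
3 x^{2}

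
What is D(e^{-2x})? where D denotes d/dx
- 2 e^{- 2 x}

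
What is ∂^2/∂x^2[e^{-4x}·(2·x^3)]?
4 x \left(8 x^{2} - 12 x + 3\right) e^{- 4 x}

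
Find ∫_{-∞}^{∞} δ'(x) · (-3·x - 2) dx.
3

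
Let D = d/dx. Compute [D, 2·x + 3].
2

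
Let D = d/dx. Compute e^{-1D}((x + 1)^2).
x^{2}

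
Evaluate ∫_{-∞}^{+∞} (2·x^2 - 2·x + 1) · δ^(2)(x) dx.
4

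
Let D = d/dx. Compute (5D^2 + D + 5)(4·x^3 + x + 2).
20 x^{3} + 12 x^{2} + 125 x + 11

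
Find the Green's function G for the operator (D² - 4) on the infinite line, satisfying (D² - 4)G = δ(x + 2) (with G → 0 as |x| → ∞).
-\frac{e^{-2|x + 2|}}{4}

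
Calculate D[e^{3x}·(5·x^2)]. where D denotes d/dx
5 x \left(3 x + 2\right) e^{3 x}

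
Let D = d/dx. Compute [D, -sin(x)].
- \cos{\left(x \right)}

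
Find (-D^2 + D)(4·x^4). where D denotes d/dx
16 x^{2} \left(x - 3\right)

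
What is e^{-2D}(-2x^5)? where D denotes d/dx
- 2 x^{5} + 20 x^{4} - 80 x^{3} + 160 x^{2} - 160 x + 64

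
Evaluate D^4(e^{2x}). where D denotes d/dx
16 e^{2 x}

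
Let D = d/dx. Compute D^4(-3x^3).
0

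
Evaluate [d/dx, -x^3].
- 3 x^{2}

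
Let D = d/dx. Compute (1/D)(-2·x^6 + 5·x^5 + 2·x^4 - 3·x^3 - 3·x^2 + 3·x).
- \frac{2 x^{7}}{7} + \frac{5 x^{6}}{6} + \frac{2 x^{5}}{5} - \frac{3 x^{4}}{4} - x^{3} + \frac{3 x^{2}}{2}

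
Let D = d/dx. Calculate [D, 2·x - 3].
2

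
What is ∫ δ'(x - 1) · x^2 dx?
-2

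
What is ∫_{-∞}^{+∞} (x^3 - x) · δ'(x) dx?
1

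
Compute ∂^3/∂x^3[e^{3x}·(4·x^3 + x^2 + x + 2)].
\left(108 x^{3} + 351 x^{2} + 297 x + 123\right) e^{3 x}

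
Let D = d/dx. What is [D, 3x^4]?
12 x^{3}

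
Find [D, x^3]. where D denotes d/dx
3 x^{2}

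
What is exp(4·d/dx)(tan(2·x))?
\tan{\left(2 x + 8 \right)}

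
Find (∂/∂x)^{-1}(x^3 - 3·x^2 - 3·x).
\frac{x^{4}}{4} - x^{3} - \frac{3 x^{2}}{2}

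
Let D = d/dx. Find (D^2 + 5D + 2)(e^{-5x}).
2 e^{- 5 x}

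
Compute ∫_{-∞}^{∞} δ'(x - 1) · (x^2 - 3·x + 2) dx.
1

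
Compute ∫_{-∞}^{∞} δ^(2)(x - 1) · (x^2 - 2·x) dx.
2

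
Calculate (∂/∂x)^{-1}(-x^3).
- \frac{x^{4}}{4}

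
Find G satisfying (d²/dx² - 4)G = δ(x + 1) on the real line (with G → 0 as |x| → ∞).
-\frac{e^{-2|x + 1|}}{4}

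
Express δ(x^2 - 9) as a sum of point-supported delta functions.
\frac{\delta(x - 3) + \delta(x + 3)}{6}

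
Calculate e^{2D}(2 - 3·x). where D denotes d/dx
- 3 x - 4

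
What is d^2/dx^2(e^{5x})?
25 e^{5 x}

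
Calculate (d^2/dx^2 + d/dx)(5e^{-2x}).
10 e^{- 2 x}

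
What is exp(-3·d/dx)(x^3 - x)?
x^{3} - 9 x^{2} + 26 x - 24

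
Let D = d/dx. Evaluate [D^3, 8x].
24D^{2}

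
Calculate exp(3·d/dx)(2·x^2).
2 x^{2} + 12 x + 18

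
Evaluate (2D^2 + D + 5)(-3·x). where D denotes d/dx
- 15 x - 3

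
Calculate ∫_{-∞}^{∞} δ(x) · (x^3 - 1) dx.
-1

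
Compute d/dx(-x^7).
- 7 x^{6}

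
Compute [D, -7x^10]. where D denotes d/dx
- 70 x^{9}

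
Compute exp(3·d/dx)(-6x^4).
- 6 x^{4} - 72 x^{3} - 324 x^{2} - 648 x - 486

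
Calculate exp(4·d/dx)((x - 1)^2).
x^{2} + 6 x + 9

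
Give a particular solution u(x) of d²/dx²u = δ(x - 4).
\frac{|x - 4|}{2}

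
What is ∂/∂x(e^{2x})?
2 e^{2 x}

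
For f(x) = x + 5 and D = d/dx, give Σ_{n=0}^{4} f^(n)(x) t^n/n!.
t + x + 5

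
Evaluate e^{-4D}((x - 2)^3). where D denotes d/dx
x^{3} - 18 x^{2} + 108 x - 216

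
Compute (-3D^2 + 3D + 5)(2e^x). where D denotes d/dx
10 e^{x}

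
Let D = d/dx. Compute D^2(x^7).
42 x^{5}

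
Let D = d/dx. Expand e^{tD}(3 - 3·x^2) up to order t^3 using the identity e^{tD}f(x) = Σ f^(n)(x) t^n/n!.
- 3 t^{2} - 6 t x - 3 x^{2} + 3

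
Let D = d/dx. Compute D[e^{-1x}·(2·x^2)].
2 x \left(2 - x\right) e^{- x}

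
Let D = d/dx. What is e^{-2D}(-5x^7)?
- 5 x^{7} + 70 x^{6} - 420 x^{5} + 1400 x^{4} - 2800 x^{3} + 3360 x^{2} - 2240 x + 640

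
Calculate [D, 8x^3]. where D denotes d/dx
24 x^{2}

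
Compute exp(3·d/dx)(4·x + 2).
4 x + 14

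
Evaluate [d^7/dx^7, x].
7\frac{d^{6}}{dx^{6}}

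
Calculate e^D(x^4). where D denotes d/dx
x^{4} + 4 x^{3} + 6 x^{2} + 4 x + 1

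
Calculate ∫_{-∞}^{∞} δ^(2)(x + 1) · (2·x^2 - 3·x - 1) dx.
4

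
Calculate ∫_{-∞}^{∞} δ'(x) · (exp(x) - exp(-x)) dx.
-2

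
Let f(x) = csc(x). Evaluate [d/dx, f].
- \cot{\left(x \right)} \csc{\left(x \right)}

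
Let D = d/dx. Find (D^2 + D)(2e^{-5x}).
40 e^{- 5 x}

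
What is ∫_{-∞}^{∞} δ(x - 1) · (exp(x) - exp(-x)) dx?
2 \sinh{\left(1 \right)}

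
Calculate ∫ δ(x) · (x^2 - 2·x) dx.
0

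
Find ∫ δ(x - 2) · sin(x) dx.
\sin{\left(2 \right)}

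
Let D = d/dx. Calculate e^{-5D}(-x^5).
- x^{5} + 25 x^{4} - 250 x^{3} + 1250 x^{2} - 3125 x + 3125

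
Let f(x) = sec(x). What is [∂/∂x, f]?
\tan{\left(x \right)} \sec{\left(x \right)}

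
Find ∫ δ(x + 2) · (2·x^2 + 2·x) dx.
4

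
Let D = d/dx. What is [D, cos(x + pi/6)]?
- \sin{\left(x + \frac{\pi}{6} \right)}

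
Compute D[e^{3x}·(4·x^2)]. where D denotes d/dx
4 x \left(3 x + 2\right) e^{3 x}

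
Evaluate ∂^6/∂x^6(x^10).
151200 x^{4}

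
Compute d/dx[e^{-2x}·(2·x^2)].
4 x \left(1 - x\right) e^{- 2 x}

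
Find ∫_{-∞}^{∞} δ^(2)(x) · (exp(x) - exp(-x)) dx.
0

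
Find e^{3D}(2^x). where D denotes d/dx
2^{x + 3}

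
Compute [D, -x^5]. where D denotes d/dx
- 5 x^{4}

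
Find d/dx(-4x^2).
- 8 x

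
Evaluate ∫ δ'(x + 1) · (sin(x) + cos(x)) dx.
- \sin{\left(1 \right)} - \cos{\left(1 \right)}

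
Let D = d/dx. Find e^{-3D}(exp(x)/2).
\frac{e^{x - 3}}{2}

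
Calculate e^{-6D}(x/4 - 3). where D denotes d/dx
\frac{x}{4} - \frac{9}{2}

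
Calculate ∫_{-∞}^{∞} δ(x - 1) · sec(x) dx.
\sec{\left(1 \right)}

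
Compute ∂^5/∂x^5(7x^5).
840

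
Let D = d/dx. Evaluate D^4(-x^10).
- 5040 x^{6}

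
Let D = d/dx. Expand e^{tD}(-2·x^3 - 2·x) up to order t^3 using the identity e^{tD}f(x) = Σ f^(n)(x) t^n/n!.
- 2 t^{3} - 6 t^{2} x - 2 t \left(3 x^{2} + 1\right) - 2 x^{3} - 2 x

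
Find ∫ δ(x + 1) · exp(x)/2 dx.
\frac{1}{2 e}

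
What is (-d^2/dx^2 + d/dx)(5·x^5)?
25 x^{3} \left(x - 4\right)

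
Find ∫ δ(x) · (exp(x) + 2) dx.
3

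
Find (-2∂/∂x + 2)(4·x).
8 x - 8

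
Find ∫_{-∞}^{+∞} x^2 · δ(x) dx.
0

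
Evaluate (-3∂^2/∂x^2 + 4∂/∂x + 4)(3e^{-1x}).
- 9 e^{- x}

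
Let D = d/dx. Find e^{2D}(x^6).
x^{6} + 12 x^{5} + 60 x^{4} + 160 x^{3} + 240 x^{2} + 192 x + 64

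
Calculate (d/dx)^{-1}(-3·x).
- \frac{3 x^{2}}{2}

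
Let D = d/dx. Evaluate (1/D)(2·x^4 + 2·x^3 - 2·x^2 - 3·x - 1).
\frac{2 x^{5}}{5} + \frac{x^{4}}{2} - \frac{2 x^{3}}{3} - \frac{3 x^{2}}{2} - x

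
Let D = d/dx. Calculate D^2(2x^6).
60 x^{4}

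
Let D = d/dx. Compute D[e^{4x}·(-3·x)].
\left(- 12 x - 3\right) e^{4 x}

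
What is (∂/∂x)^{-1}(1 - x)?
- \frac{x^{2}}{2} + x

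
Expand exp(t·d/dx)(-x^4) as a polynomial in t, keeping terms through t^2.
x^{2} \left(- 6 t^{2} - 4 t x - x^{2}\right)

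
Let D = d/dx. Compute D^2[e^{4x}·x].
\left(16 x + 8\right) e^{4 x}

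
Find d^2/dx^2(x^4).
12 x^{2}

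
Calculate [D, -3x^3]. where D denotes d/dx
- 9 x^{2}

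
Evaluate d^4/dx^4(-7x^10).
- 35280 x^{6}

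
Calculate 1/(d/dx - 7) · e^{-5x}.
- \frac{e^{- 5 x}}{12}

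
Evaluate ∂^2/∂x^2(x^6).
30 x^{4}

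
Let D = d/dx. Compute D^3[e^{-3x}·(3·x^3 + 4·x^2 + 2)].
27 \left(- 3 x^{3} + 5 x^{2} + 2 x - 4\right) e^{- 3 x}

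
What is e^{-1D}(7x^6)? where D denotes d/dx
7 x^{6} - 42 x^{5} + 105 x^{4} - 140 x^{3} + 105 x^{2} - 42 x + 7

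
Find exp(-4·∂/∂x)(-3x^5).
- 3 x^{5} + 60 x^{4} - 480 x^{3} + 1920 x^{2} - 3840 x + 3072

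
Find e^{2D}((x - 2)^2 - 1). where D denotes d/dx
x^{2} - 1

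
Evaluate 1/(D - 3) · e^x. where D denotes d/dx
- \frac{e^{x}}{2}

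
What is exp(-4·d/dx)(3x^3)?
3 x^{3} - 36 x^{2} + 144 x - 192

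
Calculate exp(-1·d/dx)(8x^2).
8 x^{2} - 16 x + 8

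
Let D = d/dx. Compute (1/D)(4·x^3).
x^{4}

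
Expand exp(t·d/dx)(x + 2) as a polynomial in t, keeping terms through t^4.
t + x + 2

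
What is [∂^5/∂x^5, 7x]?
35\frac{d^{4}}{dx^{4}}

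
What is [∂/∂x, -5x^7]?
- 35 x^{6}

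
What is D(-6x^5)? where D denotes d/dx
- 30 x^{4}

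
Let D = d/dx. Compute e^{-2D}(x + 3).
x + 1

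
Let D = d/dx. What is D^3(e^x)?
e^{x}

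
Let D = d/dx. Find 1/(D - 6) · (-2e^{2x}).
\frac{e^{2 x}}{2}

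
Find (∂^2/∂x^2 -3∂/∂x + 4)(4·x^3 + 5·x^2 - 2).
16 x^{3} - 16 x^{2} - 6 x + 2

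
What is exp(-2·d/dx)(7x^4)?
7 x^{4} - 56 x^{3} + 168 x^{2} - 224 x + 112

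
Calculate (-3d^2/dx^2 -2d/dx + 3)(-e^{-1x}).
- 2 e^{- x}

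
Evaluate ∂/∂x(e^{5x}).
5 e^{5 x}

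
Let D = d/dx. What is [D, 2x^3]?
6 x^{2}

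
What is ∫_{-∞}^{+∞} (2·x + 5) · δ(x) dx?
5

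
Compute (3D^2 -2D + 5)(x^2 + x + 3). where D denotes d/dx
5 x^{2} + x + 19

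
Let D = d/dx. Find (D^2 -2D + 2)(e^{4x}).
10 e^{4 x}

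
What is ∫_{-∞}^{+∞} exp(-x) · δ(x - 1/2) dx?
e^{- \frac{1}{2}}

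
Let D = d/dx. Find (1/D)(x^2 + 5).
\frac{x^{3}}{3} + 5 x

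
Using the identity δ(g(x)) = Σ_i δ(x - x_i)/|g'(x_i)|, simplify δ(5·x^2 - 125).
\frac{\delta(x - 5) + \delta(x + 5)}{50}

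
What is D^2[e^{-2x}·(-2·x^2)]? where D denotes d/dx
4 \left(- 2 x^{2} + 4 x - 1\right) e^{- 2 x}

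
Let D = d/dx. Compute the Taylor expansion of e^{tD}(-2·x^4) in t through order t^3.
2 x \left(- 4 t^{3} - 6 t^{2} x - 4 t x^{2} - x^{3}\right)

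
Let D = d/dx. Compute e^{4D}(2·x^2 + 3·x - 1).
2 x^{2} + 19 x + 43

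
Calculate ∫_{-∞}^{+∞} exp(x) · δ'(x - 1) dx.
- e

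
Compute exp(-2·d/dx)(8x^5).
8 x^{5} - 80 x^{4} + 320 x^{3} - 640 x^{2} + 640 x - 256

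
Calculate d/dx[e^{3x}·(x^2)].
x \left(3 x + 2\right) e^{3 x}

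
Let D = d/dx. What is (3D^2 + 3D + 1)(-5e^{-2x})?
- 35 e^{- 2 x}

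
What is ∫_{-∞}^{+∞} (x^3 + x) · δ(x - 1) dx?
2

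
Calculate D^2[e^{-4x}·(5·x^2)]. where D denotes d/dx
10 \left(8 x^{2} - 8 x + 1\right) e^{- 4 x}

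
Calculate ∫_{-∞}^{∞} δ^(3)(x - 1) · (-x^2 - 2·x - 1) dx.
0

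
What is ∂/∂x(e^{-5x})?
- 5 e^{- 5 x}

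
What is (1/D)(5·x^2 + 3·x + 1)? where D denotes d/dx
\frac{5 x^{3}}{3} + \frac{3 x^{2}}{2} + x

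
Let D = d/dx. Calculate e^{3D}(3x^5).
3 x^{5} + 45 x^{4} + 270 x^{3} + 810 x^{2} + 1215 x + 729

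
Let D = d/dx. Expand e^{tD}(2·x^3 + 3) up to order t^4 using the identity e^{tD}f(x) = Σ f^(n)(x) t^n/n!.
2 t^{3} + 6 t^{2} x + 6 t x^{2} + 2 x^{3} + 3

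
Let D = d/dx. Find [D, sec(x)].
\tan{\left(x \right)} \sec{\left(x \right)}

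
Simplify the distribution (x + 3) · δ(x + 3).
0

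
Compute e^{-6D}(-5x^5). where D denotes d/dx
- 5 x^{5} + 150 x^{4} - 1800 x^{3} + 10800 x^{2} - 32400 x + 38880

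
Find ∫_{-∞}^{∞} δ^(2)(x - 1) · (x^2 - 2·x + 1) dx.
2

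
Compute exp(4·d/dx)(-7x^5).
- 7 x^{5} - 140 x^{4} - 1120 x^{3} - 4480 x^{2} - 8960 x - 7168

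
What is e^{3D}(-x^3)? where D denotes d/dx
- x^{3} - 9 x^{2} - 27 x - 27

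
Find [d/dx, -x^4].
- 4 x^{3}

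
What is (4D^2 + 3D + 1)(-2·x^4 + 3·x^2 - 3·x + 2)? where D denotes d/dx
- 2 x^{4} - 24 x^{3} - 93 x^{2} + 15 x + 17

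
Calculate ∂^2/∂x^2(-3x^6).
- 90 x^{4}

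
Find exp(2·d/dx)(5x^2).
5 x^{2} + 20 x + 20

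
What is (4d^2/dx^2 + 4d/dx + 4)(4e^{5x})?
496 e^{5 x}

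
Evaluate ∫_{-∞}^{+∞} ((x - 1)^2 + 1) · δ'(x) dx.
2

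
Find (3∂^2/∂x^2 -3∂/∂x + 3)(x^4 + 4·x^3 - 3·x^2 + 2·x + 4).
3 x^{4} - 9 x^{2} + 96 x - 12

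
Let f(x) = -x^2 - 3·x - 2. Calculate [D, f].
- 2 x - 3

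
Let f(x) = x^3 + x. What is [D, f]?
3 x^{2} + 1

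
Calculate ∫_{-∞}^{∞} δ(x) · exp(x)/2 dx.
\frac{1}{2}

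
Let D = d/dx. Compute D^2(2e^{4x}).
32 e^{4 x}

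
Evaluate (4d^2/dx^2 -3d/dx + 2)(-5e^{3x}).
- 145 e^{3 x}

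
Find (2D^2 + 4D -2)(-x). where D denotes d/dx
2 x - 4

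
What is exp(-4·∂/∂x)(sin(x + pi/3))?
\sin{\left(x - 4 + \frac{\pi}{3} \right)}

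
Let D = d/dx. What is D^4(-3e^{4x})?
- 768 e^{4 x}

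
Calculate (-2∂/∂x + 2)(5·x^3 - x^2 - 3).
10 x^{3} - 32 x^{2} + 4 x - 6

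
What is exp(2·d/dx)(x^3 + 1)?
x^{3} + 6 x^{2} + 12 x + 9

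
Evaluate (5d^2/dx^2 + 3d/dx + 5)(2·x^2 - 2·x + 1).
10 x^{2} + 2 x + 19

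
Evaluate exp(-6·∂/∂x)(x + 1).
x - 5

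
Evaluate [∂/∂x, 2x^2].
4 x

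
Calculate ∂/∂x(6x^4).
24 x^{3}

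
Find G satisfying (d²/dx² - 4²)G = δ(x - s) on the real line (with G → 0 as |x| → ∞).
-\frac{e^{-4|x-s|}}{8}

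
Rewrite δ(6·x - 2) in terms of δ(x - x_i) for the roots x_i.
\frac{\delta(x - 1/3)}{6}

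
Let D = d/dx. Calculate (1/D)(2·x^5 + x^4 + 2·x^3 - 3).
\frac{x^{6}}{3} + \frac{x^{5}}{5} + \frac{x^{4}}{2} - 3 x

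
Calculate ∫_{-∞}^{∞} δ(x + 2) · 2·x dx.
-4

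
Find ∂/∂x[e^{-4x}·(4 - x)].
\left(4 x - 17\right) e^{- 4 x}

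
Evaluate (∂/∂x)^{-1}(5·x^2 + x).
\frac{5 x^{3}}{3} + \frac{x^{2}}{2}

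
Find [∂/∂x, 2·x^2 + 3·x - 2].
4 x + 3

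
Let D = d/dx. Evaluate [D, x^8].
8 x^{7}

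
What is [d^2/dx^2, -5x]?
-10\frac{d}{dx}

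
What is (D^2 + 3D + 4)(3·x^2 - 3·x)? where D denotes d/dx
12 x^{2} + 6 x - 3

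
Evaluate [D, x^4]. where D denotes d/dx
4 x^{3}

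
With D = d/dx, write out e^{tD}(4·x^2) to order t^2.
4 t^{2} + 8 t x + 4 x^{2}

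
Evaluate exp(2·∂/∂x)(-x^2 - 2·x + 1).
- x^{2} - 6 x - 7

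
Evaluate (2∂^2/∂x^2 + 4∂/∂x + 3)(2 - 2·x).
- 6 x - 2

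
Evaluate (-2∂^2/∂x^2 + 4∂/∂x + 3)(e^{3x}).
- 3 e^{3 x}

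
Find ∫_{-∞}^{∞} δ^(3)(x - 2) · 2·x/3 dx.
0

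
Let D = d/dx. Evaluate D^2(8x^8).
448 x^{6}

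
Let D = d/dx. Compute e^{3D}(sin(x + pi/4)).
\sin{\left(x + \frac{\pi}{4} + 3 \right)}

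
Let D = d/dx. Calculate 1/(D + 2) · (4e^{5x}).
\frac{4 e^{5 x}}{7}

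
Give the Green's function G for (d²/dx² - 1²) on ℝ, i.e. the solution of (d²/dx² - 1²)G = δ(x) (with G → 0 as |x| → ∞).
-\frac{e^{-|x|}}{2}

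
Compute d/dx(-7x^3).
- 21 x^{2}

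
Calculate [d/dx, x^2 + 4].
2 x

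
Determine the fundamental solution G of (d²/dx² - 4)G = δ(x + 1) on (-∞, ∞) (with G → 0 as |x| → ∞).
-\frac{e^{-2|x + 1|}}{4}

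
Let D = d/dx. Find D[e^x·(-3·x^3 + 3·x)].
3 \left(- x^{3} - 3 x^{2} + x + 1\right) e^{x}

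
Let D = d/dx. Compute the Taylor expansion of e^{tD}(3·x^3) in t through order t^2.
3 x \left(3 t^{2} + 3 t x + x^{2}\right)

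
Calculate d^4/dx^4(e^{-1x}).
e^{- x}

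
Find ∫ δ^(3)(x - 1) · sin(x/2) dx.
\frac{\cos{\left(\frac{1}{2} \right)}}{8}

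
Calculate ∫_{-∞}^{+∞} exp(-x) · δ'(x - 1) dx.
e^{-1}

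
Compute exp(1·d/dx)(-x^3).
- x^{3} - 3 x^{2} - 3 x - 1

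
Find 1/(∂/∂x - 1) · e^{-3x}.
- \frac{e^{- 3 x}}{4}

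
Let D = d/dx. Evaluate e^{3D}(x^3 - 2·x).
x^{3} + 9 x^{2} + 25 x + 21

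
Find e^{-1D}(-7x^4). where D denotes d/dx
- 7 x^{4} + 28 x^{3} - 42 x^{2} + 28 x - 7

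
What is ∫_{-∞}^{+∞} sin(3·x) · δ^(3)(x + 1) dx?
27 \cos{\left(3 \right)}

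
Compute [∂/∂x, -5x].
-5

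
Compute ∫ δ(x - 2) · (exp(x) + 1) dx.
1 + e^{2}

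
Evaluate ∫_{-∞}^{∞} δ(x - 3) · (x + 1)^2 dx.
16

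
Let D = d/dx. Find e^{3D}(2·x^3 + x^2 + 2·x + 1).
2 x^{3} + 19 x^{2} + 62 x + 70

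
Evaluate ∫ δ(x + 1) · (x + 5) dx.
4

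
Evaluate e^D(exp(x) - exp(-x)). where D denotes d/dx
2 \sinh{\left(x + 1 \right)}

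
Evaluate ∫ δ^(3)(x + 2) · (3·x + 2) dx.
0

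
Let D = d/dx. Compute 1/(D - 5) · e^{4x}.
- e^{4 x}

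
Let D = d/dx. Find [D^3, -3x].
-9D^{2}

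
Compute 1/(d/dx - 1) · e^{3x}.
\frac{e^{3 x}}{2}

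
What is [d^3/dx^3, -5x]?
-15\frac{d^{2}}{dx^{2}}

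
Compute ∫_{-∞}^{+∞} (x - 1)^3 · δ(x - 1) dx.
0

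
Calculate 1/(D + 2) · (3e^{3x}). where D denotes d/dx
\frac{3 e^{3 x}}{5}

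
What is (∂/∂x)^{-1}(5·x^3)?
\frac{5 x^{4}}{4}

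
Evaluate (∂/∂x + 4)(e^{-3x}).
e^{- 3 x}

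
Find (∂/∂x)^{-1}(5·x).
\frac{5 x^{2}}{2}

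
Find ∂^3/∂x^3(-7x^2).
0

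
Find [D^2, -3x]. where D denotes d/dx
-6D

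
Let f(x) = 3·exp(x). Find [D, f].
3 e^{x}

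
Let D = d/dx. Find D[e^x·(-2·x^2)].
2 x \left(- x - 2\right) e^{x}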